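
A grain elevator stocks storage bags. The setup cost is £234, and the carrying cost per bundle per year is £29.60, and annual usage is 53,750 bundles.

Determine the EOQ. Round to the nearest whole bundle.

Optimal lot size Q* = (2 × 53,750 × £234 / £29.6)^½ ≈ 921.86

922 bundles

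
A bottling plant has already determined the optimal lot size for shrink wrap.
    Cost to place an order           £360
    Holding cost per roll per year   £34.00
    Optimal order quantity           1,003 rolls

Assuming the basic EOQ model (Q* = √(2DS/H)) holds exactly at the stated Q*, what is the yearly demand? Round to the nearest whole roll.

47,506 rolls per year

Since Q* = (2DS/H)^½, squaring gives Q*²·H = 2DS.
D = Q²H / (2S) = 1,003² × 34 / (2 × 360) = 47,505.98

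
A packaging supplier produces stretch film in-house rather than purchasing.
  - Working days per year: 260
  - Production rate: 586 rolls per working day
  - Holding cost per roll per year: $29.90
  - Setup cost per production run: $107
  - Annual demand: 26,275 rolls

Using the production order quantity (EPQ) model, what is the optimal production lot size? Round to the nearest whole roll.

d = 26,275/260 = 101.0577 rolls/day;  effective holding cost H(1 − d/p) = 29.9·(1 − 101.0577/586) = 24.74364
Q* = √(2DS / H_eff) = √(2·26,275·107 / 24.74364) ≈ 476.70

477 rolls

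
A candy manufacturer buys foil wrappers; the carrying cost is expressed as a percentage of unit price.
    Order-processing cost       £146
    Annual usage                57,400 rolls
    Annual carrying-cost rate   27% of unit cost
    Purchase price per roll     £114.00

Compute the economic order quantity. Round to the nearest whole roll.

738 rolls

Carrying cost H = £114 × 27% = £30.7800/roll/yr
EOQ = √(2DS/H) = √(2 × 57,400 × 146 / 30.78)
    = √(544,535.41) ≈ 737.93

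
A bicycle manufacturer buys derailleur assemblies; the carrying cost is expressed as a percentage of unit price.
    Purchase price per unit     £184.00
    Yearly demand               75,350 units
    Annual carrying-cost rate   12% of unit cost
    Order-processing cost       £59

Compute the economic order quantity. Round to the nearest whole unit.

635 units

Holding cost per unit per year: H = 12% × £184 = £22.0800
Q* = √(2·D·S / H) = √(2·75,350·59 / 22.08) = √402,685.7 ≈ 634.58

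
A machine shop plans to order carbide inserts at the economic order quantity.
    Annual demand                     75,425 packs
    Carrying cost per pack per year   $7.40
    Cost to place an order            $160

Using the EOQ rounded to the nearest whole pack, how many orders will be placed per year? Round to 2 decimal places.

Q* = √(2·D·S / H) = √(2·75,425·160 / 7.4) = √3,261,621.6 ≈ 1,806.00 → Q = 1,806
N = D/Q = 75,425/1,806 ≈ 41.764 orders/yr

41.76 orders per year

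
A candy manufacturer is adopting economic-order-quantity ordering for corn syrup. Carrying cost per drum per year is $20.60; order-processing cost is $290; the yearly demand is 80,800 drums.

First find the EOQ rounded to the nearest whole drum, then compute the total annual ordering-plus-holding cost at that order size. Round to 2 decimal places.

$31,070.86

Optimal lot size Q* = (2 × 80,800 × $290 / $20.6)^½ ≈ 1,508.29 → Q = 1,508 drums
Annual ordering cost = (D/Q)·S = (80,800/1,508) × 290 = $15,538.46
Annual holding cost  = (Q/2)·H = (1,508/2) × 20.6 = $15,532.40
Total = $15,538.46 + $15,532.40 = $31,070.86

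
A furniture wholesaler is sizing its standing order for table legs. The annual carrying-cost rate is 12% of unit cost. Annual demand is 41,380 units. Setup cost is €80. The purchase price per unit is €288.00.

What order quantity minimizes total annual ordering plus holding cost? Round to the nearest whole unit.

H = i·C = 0.12 × €288 = €34.5600 per unit-year
EOQ = √(2DS/H) = √(2 × 41,380 × 80 / 34.56)
    = √(191,574.07) ≈ 437.69

438 units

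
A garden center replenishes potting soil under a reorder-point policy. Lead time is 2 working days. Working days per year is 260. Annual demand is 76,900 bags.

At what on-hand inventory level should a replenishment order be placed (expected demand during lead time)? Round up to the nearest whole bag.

Daily demand d = 76,900 / 260 = 295.769 bags/day
Demand during lead time = 295.769 × 2 = 591.54
Reorder point = 591.54 → round up

592 bags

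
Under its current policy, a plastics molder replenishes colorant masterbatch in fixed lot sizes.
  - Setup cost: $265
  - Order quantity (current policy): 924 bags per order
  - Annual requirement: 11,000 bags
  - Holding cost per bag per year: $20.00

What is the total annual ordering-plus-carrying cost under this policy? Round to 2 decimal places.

Orders/yr = 11,000/924 = 11.905; ordering cost = 11.905 × $265 = $3,154.76
Average inventory = 924/2 = 462; holding cost = 462 × $20 = $9,240.00
Total = $3,154.76 + $9,240.00 = $12,394.76

$12,394.76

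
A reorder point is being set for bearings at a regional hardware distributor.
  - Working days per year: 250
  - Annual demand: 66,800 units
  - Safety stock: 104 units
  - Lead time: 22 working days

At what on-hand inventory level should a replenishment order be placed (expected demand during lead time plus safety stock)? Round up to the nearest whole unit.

5,983 units

Daily demand d = 66,800 / 250 = 267.200 units/day
Demand during lead time = 267.200 × 22 = 5,878.40
Reorder point = 5,878.40 + 104 = 5,982.40 → round up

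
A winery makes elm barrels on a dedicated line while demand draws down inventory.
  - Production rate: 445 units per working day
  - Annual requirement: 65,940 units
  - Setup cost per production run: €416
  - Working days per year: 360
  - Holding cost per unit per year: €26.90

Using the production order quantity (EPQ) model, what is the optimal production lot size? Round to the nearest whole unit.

1,862 units

Daily demand d = 65,940/360 = 183.167; p = 445; 1 − d/p = 0.58839
EPQ = √(2DS / (H(1 − d/p)))
    = √(2 × 65,940 × 416 / (26.9 × 0.58839)) ≈ 1,861.78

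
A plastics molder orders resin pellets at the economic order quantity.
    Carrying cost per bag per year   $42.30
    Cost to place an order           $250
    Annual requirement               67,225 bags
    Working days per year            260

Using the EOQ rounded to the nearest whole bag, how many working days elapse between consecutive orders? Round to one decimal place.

Q* = √(2·D·S / H) = √(2·67,225·250 / 42.3) = √794,621.7 ≈ 891.42 → Q = 891 bags
Days between orders = 260 / (D/Q) = 260 / 75.449 ≈ 3.446

3.4 days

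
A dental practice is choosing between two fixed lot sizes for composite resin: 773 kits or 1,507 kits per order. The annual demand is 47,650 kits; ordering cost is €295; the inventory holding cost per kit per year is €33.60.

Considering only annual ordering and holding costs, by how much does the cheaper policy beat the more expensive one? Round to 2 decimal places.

€3,474.17

TC(Q) = (D/Q)S + (Q/2)H
TC(773) = (47,650/773)×295 + (773/2)×33.6 = €31,171.07
TC(1,507) = (47,650/1,507)×295 + (1,507/2)×33.6 = €34,645.24
Lots of 773 are cheaper by €3,474.17.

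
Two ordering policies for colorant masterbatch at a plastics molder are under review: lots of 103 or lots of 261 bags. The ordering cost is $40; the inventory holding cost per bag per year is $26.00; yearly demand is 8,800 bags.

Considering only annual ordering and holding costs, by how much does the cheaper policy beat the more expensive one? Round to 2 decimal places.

TC(Q) = (D/Q)S + (Q/2)H
TC(103) = (8,800/103)×40 + (103/2)×26 = $4,756.48
TC(261) = (8,800/261)×40 + (261/2)×26 = $4,741.66
Cheaper: Q = 261.  Difference = $14.82

$14.82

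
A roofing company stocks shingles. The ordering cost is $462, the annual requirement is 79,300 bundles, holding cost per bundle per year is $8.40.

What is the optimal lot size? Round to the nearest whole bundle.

2,953 bundles

EOQ = √(2DS/H) = √(2 × 79,300 × 462 / 8.4)
    = √(8,723,000.00) ≈ 2,953.47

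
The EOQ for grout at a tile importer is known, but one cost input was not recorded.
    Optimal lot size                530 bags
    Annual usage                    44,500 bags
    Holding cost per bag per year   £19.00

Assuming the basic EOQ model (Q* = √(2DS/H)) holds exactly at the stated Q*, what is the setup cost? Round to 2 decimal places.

£59.97

Since Q* = (2DS/H)^½, squaring gives Q*²·H = 2DS.
S = Q²H / (2D) = 530² × 19 / (2 × 44,500) = 59.9674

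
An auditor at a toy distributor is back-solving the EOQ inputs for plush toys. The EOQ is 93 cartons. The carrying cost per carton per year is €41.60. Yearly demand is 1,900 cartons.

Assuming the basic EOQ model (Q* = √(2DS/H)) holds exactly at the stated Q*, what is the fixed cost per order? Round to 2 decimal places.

€94.68

Since Q* = (2DS/H)^½, squaring gives Q*²·H = 2DS.
S = Q²H / (2D) = 93² × 41.6 / (2 × 1,900) = 94.6838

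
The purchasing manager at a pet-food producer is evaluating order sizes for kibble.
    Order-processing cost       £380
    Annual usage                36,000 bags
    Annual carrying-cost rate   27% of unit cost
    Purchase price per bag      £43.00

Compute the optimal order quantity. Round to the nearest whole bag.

Carrying cost H = £43 × 27% = £11.6100/bag/yr
Q* = √(2·D·S / H) = √(2·36,000·380 / 11.61) = √2,356,589.1 ≈ 1,535.12

1,535 bags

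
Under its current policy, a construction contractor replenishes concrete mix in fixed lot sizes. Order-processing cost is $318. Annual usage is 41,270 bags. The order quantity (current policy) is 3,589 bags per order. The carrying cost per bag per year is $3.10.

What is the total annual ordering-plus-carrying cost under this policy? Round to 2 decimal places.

$9,219.64

Annual ordering cost = (D/Q)·S = (41,270/3,589) × 318 = $3,656.69
Annual holding cost  = (Q/2)·H = (3,589/2) × 3.1 = $5,562.95
Total = $3,656.69 + $5,562.95 = $9,219.64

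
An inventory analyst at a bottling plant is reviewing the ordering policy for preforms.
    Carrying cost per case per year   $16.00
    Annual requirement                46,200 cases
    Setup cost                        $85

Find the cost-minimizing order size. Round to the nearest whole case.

EOQ = √(2DS/H) = √(2 × 46,200 × 85 / 16)
    = √(490,875.00) ≈ 700.62

701 cases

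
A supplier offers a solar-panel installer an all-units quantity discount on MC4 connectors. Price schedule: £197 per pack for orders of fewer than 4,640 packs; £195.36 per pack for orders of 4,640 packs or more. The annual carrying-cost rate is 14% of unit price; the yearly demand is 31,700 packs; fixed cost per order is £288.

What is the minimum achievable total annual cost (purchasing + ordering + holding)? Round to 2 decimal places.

H₁ = 14%×£197 = £27.5800;  H₂ = 14%×£195.36 = £27.3504
EOQ₁ = √(2×31,700×288/27.5800) = 813.66  (< 4,640, feasible at tier 1)
EOQ₂ = √(2×31,700×288/27.3504) = 817.07  (< 4,640 → use Q = 4,640 at tier-2 price)
TC(tier 1 (EOQ₁), Q≈813.7) = £6,267,340.78
TC(tier 2, Q≈4,640.0) = £6,258,332.51
Minimum at tier 2: £6,258,332.51

£6,258,332.51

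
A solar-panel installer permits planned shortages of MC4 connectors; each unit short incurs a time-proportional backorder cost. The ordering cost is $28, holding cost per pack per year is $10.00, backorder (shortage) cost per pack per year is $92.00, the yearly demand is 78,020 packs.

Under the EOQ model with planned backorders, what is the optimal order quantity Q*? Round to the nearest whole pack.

696 packs

Basic EOQ = √(2·78,020·28/10) = 660.993
Backorder adjustment √((H+b)/b) = √((10+92)/92) = 1.0529
Q* = 660.993 × 1.0529 ≈ 695.99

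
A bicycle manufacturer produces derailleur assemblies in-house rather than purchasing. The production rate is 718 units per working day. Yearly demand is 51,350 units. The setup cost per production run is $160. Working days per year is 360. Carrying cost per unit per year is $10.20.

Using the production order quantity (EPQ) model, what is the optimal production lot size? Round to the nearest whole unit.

1,418 units

d = 51,350/360 = 142.6389 units/day;  effective holding cost H(1 − d/p) = 10.2·(1 − 142.6389/718) = 8.17365
Q* = √(2DS / H_eff) = √(2·51,350·160 / 8.17365) ≈ 1,417.87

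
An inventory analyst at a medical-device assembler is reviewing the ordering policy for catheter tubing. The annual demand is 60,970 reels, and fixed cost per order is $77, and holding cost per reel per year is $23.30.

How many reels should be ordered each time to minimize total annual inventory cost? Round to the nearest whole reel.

635 reels

2DS/H = 2·60,970·77/23.3 = 402,977.68
EOQ = √402,977.68 ≈ 634.81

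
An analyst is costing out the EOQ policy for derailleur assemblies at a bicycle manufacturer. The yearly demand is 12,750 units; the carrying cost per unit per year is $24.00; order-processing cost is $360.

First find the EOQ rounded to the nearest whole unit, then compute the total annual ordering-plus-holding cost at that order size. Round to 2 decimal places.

Optimal lot size Q* = (2 × 12,750 × $360 / $24)^½ ≈ 618.47 → Q = 618 units
Orders/yr = 12,750/618 = 20.631; ordering cost = 20.631 × $360 = $7,427.18
Average inventory = 618/2 = 309; holding cost = 309 × $24 = $7,416.00
Total = $7,427.18 + $7,416.00 = $14,843.18

$14,843.18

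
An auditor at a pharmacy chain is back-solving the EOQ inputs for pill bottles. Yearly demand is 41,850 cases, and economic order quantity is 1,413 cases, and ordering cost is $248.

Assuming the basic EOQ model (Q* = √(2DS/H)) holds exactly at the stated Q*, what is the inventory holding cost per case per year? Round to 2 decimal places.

Since Q* = (2DS/H)^½, squaring gives Q*²·H = 2DS.
H = 2DS / Q² = 2 × 41,850 × 248 / 1,413² = 10.3966

$10.40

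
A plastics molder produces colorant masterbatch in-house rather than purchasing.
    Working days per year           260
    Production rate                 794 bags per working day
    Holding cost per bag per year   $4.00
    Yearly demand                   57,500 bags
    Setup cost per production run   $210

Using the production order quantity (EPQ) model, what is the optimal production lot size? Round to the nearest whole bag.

2,893 bags

d = 57,500/260 = 221.1538 bags/day;  effective holding cost H(1 − d/p) = 4·(1 − 221.1538/794) = 2.88587
Q* = √(2DS / H_eff) = √(2·57,500·210 / 2.88587) ≈ 2,892.81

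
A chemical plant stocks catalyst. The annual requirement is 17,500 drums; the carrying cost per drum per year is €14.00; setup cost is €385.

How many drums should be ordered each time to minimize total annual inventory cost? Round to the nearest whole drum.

981 drums

EOQ = √(2DS/H) = √(2 × 17,500 × 385 / 14)
    = √(962,500.00) ≈ 981.07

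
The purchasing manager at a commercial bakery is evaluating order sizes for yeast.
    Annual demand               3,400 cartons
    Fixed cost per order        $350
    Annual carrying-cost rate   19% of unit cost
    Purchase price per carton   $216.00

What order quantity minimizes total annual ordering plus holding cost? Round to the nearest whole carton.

241 cartons

Holding cost per carton per year: H = 19% × $216 = $41.0400
Q* = √(2·D·S / H) = √(2·3,400·350 / 41.04) = √57,992.2 ≈ 240.82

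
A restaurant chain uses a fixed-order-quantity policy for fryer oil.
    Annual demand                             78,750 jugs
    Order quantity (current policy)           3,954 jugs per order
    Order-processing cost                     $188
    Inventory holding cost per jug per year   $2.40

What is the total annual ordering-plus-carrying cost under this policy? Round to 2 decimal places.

$8,489.11

Orders/yr = 78,750/3,954 = 19.917; ordering cost = 19.917 × $188 = $3,744.31
Average inventory = 3,954/2 = 1977; holding cost = 1977 × $2.4 = $4,744.80
Total = $3,744.31 + $4,744.80 = $8,489.11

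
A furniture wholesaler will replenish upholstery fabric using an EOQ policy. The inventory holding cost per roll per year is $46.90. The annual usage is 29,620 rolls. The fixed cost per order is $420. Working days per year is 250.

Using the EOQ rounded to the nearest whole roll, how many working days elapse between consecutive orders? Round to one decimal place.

Optimal lot size Q* = (2 × 29,620 × $420 / $46.9)^½ ≈ 728.36 → Q = 728 rolls
T = Q/D × 250 days = 728/29,620 × 250 = 6.144 days

6.1 days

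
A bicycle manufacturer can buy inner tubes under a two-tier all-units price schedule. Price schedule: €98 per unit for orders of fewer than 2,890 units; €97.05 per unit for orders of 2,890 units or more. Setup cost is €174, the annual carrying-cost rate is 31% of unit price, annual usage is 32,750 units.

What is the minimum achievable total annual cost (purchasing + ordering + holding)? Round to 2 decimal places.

H₁ = 31%×€98 = €30.3800;  H₂ = 31%×€97.05 = €30.0855
EOQ₁ = √(2×32,750×174/30.3800) = 612.49  (< 2,890, feasible at tier 1)
EOQ₂ = √(2×32,750×174/30.0855) = 615.48  (< 2,890 → use Q = 2,890 at tier-2 price)
TC(tier 1 (EOQ₁), Q≈612.5) = €3,228,107.55
TC(tier 2, Q≈2,890.0) = €3,223,832.85
Minimum at tier 2: €3,223,832.85

€3,223,832.85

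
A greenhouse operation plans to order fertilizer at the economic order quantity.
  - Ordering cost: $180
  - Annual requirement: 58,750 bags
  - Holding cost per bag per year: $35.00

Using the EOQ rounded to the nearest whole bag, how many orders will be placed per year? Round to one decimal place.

Optimal lot size Q* = (2 × 58,750 × $180 / $35)^½ ≈ 777.36 → Q = 777
N = D/Q = 58,750/777 ≈ 75.611 orders/yr

75.6 orders per year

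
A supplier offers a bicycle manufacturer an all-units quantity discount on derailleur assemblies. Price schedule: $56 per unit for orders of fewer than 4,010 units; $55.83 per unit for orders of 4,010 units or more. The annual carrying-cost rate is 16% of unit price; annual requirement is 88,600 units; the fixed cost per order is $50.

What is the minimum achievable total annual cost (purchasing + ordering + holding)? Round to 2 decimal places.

H₁ = 16%×$56 = $8.9600;  H₂ = 16%×$55.83 = $8.9328
EOQ₁ = √(2×88,600×50/8.9600) = 994.40  (< 4,010, feasible at tier 1)
EOQ₂ = √(2×88,600×50/8.9328) = 995.92  (< 4,010 → use Q = 4,010 at tier-2 price)
TC(tier 1 (EOQ₁), Q≈994.4) = $4,970,509.86
TC(tier 2, Q≈4,010.0) = $4,965,553.00
Minimum at tier 2: $4,965,553.00

$4,965,553.00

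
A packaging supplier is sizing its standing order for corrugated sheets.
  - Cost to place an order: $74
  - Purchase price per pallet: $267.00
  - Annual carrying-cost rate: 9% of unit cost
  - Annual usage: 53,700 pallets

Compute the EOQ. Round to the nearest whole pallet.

Carrying cost H = $267 × 9% = $24.0300/pallet/yr
2DS/H = 2·53,700·74/24.03 = 330,736.58
EOQ = √330,736.58 ≈ 575.10

575 pallets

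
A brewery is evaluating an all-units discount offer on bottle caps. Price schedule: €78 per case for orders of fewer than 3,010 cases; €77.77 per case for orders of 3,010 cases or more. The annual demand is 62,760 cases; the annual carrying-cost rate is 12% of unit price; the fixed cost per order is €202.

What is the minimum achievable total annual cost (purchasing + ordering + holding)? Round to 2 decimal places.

€4,899,102.26

H₁ = 12%×€78 = €9.3600;  H₂ = 12%×€77.77 = €9.3324
EOQ₁ = √(2×62,760×202/9.3600) = 1,645.87  (< 3,010, feasible at tier 1)
EOQ₂ = √(2×62,760×202/9.3324) = 1,648.30  (< 3,010 → use Q = 3,010 at tier-2 price)
TC(tier 1 (EOQ₁), Q≈1,645.9) = €4,910,685.30
TC(tier 2, Q≈3,010.0) = €4,899,102.26
Minimum at tier 2: €4,899,102.26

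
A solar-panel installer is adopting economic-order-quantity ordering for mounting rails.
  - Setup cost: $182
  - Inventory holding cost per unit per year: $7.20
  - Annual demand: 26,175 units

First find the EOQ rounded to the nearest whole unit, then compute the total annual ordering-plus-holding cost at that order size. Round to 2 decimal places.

2DS/H = 2·26,175·182/7.2 = 1,323,291.67
EOQ = √1,323,291.67 ≈ 1,150.34 → Q = 1,150 units
Annual ordering cost = (D/Q)·S = (26,175/1,150) × 182 = $4,142.48
Annual holding cost  = (Q/2)·H = (1,150/2) × 7.2 = $4,140.00
Total = $4,142.48 + $4,140.00 = $8,282.48

$8,282.48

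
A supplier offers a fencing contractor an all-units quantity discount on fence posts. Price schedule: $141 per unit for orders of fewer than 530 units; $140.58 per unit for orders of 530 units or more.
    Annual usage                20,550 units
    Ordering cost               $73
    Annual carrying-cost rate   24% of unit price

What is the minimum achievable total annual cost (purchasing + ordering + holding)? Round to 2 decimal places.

$2,900,690.36

H₁ = 24%×$141 = $33.8400;  H₂ = 24%×$140.58 = $33.7392
EOQ₁ = √(2×20,550×73/33.8400) = 297.76  (< 530, feasible at tier 1)
EOQ₂ = √(2×20,550×73/33.7392) = 298.21  (< 530 → use Q = 530 at tier-2 price)
TC(tier 1 (EOQ₁), Q≈297.8) = $2,907,626.22
TC(tier 2, Q≈530.0) = $2,900,690.36
Minimum at tier 2: $2,900,690.36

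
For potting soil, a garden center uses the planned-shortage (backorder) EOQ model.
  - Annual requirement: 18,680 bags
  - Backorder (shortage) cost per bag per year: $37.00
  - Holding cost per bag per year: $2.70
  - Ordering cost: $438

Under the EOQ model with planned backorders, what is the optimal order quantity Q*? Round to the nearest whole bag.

Q* = √(2DS/H) · √((H + b)/b)
   = √(2 × 18,680 × 438 / 2.7) · √((2.7 + 37) / 37)
   = 2,461.833 × 1.0358 ≈ 2,550.08

2,550 bags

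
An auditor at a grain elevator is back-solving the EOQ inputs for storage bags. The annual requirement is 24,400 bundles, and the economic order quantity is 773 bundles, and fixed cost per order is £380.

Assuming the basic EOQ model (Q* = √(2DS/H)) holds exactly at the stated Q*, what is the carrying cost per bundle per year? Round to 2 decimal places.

£31.03

From Q* = √(2DS/H) ⇒ Q*² = 2DS/H.
H = 2DS / Q² = 2 × 24,400 × 380 / 773² = 31.0345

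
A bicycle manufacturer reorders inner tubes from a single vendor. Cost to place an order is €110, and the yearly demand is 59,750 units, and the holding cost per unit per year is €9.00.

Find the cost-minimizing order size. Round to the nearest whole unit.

1,209 units

2DS/H = 2·59,750·110/9 = 1,460,555.56
EOQ = √1,460,555.56 ≈ 1,208.53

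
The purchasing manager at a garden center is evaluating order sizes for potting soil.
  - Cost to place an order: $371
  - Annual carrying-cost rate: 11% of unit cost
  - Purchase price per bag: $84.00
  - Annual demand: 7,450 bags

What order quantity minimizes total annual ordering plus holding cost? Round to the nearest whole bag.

Holding cost per bag per year: H = 11% × $84 = $9.2400
Optimal lot size Q* = (2 × 7,450 × $371 / $9.24)^½ ≈ 773.47

773 bags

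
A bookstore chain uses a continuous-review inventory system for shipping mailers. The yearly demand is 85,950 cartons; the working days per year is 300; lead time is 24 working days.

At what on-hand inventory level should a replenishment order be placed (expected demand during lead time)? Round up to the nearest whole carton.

Daily demand d = 85,950 / 300 = 286.500 cartons/day
Demand during lead time = 286.500 × 24 = 6,876.00
Reorder point = 6,876.00 → round up

6,876 cartons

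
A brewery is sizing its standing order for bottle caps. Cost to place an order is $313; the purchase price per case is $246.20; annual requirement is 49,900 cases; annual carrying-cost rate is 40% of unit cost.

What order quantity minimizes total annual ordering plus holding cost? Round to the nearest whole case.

Holding cost per case per year: H = 40% × $246.2 = $98.4800
2DS/H = 2·49,900·313/98.48 = 317,195.37
EOQ = √317,195.37 ≈ 563.20

563 cases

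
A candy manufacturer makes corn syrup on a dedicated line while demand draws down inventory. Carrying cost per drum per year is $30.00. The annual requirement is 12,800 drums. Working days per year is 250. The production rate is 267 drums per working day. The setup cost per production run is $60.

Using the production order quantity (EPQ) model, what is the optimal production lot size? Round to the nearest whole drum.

252 drums

d = 12,800/250 = 51.2000 drums/day;  effective holding cost H(1 − d/p) = 30·(1 − 51.2000/267) = 24.24719
Q* = √(2DS / H_eff) = √(2·12,800·60 / 24.24719) ≈ 251.69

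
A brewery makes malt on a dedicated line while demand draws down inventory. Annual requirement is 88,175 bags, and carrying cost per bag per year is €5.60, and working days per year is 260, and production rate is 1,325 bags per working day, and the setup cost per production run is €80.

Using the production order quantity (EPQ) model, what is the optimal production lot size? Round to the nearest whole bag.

1,840 bags

d = 88,175/260 = 339.1346 bags/day;  effective holding cost H(1 − d/p) = 5.6·(1 − 339.1346/1325) = 4.16668
Q* = √(2DS / H_eff) = √(2·88,175·80 / 4.16668) ≈ 1,840.08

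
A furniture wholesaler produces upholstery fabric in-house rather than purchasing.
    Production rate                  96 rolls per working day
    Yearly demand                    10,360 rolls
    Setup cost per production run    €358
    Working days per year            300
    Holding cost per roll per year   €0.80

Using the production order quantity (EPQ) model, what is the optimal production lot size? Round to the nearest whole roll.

3,805 rolls

d = 10,360/300 = 34.5333 rolls/day;  effective holding cost H(1 − d/p) = 0.8·(1 − 34.5333/96) = 0.51222
Q* = √(2DS / H_eff) = √(2·10,360·358 / 0.51222) ≈ 3,805.46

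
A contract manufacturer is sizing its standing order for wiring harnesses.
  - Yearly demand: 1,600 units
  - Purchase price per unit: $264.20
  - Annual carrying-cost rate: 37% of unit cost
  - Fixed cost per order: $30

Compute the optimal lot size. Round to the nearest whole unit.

31 units

Holding cost per unit per year: H = 37% × $264.2 = $97.7540
Q* = √(2·D·S / H) = √(2·1,600·30 / 97.754) = √982.1 ≈ 31.34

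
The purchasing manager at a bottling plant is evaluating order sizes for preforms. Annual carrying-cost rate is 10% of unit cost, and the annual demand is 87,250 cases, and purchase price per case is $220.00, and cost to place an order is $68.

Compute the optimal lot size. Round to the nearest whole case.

734 cases

Holding cost per case per year: H = 10% × $220 = $22.0000
2DS/H = 2·87,250·68/22 = 539,363.64
EOQ = √539,363.64 ≈ 734.41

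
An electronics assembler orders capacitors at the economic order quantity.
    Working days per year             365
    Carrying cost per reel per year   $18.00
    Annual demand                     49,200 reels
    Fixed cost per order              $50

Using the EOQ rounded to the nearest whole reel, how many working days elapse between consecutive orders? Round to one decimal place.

EOQ = √(2DS/H) = √(2 × 49,200 × 50 / 18)
    = √(273,333.33) ≈ 522.81 → Q = 523 reels
Cycle time = (working days × Q)/D = (365 × 523) / 49,200 = 3.880 days

3.9 days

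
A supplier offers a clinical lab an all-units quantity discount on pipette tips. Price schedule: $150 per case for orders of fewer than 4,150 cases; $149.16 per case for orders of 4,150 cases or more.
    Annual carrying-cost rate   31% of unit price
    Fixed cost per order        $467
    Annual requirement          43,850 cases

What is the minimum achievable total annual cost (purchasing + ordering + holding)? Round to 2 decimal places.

$6,621,140.00

H₁ = 31%×$150 = $46.5000;  H₂ = 31%×$149.16 = $46.2396
EOQ₁ = √(2×43,850×467/46.5000) = 938.49  (< 4,150, feasible at tier 1)
EOQ₂ = √(2×43,850×467/46.2396) = 941.13  (< 4,150 → use Q = 4,150 at tier-2 price)
TC(tier 1 (EOQ₁), Q≈938.5) = $6,621,140.00
TC(tier 2, Q≈4,150.0) = $6,641,547.62
Minimum at tier 1 (EOQ₁): $6,621,140.00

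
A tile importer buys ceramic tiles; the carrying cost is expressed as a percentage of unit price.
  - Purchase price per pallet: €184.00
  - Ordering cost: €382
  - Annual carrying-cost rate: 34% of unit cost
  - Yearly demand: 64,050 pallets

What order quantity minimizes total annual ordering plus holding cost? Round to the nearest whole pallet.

884 pallets

Carrying cost H = €184 × 34% = €62.5600/pallet/yr
Optimal lot size Q* = (2 × 64,050 × €382 / €62.56)^½ ≈ 884.42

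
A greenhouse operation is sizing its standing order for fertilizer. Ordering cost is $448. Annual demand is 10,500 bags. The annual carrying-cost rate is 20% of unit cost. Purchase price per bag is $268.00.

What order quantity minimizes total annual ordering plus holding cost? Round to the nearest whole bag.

Holding cost per bag per year: H = 20% × $268 = $53.6000
Q* = √(2·D·S / H) = √(2·10,500·448 / 53.6) = √175,522.4 ≈ 418.95

419 bags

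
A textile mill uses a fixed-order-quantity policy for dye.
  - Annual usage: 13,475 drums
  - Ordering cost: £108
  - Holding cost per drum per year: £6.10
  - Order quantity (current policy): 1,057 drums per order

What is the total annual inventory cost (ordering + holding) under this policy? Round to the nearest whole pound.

Orders/yr = 13,475/1,057 = 12.748; ordering cost = 12.748 × £108 = £1,376.82
Average inventory = 1,057/2 = 528.5; holding cost = 528.5 × £6.1 = £3,223.85
Total = £1,376.82 + £3,223.85 = £4,600.67

£4,601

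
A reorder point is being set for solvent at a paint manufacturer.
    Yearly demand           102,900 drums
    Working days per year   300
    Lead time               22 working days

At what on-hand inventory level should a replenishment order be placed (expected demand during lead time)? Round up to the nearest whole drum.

Daily demand d = 102,900 / 300 = 343.000 drums/day
Demand during lead time = 343.000 × 22 = 7,546.00
Reorder point = 7,546.00 → round up

7,546 drums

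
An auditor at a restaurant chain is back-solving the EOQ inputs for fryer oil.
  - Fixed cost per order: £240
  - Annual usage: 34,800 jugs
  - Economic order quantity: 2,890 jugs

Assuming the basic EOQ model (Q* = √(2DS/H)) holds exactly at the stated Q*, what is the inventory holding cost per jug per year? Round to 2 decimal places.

From Q* = √(2DS/H) ⇒ Q*² = 2DS/H.
H = 2DS / Q² = 2 × 34,800 × 240 / 2,890² = 2.0000

£2.00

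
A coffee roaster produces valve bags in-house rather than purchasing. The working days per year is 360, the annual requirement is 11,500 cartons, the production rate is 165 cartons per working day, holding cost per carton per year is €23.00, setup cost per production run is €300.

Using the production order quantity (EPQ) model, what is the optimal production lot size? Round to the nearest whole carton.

Daily demand d = 11,500/360 = 31.944; p = 165; 1 − d/p = 0.80640
EPQ = √(2DS / (H(1 − d/p)))
    = √(2 × 11,500 × 300 / (23 × 0.80640)) ≈ 609.94

610 cartons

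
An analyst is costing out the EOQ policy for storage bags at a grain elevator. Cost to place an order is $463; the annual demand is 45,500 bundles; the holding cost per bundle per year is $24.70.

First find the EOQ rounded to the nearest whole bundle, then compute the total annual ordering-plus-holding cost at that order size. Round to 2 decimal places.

Optimal lot size Q* = (2 × 45,500 × $463 / $24.7)^½ ≈ 1,306.06 → Q = 1,306 bundles
Ordering: D/Q × S = 45,500/1,306 × $463 = $16,130.55
Holding:  Q/2 × H = 1,306/2 × $24.7 = $16,129.10
Total = $16,130.55 + $16,129.10 = $32,259.65

$32,259.65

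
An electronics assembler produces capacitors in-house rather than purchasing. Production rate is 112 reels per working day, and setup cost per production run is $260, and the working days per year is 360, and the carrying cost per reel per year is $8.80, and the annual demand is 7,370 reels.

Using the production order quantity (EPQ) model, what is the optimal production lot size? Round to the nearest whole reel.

d = 7,370/360 = 20.4722 reels/day;  effective holding cost H(1 − d/p) = 8.8·(1 − 20.4722/112) = 7.19147
Q* = √(2DS / H_eff) = √(2·7,370·260 / 7.19147) ≈ 730.01

730 reels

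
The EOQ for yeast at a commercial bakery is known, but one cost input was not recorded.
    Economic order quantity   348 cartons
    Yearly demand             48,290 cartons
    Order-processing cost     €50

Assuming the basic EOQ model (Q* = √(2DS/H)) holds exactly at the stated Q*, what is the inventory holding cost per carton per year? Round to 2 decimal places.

€39.87

Since Q* = (2DS/H)^½, squaring gives Q*²·H = 2DS.
H = 2DS / Q² = 2 × 48,290 × 50 / 348² = 39.8748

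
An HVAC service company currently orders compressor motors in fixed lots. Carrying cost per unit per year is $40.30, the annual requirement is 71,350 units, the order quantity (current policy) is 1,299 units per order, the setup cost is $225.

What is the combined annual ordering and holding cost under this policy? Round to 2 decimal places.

$38,533.40

Ordering: D/Q × S = 71,350/1,299 × $225 = $12,358.55
Holding:  Q/2 × H = 1,299/2 × $40.3 = $26,174.85
Total = $12,358.55 + $26,174.85 = $38,533.40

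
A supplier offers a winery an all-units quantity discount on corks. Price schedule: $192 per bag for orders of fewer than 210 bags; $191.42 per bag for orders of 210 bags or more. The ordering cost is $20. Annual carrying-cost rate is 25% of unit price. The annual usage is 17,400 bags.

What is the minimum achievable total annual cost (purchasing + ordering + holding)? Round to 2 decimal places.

H₁ = 25%×$192 = $48.0000;  H₂ = 25%×$191.42 = $47.8550
EOQ₁ = √(2×17,400×20/48.0000) = 120.42  (< 210, feasible at tier 1)
EOQ₂ = √(2×17,400×20/47.8550) = 120.60  (< 210 → use Q = 210 at tier-2 price)
TC(tier 1 (EOQ₁), Q≈120.4) = $3,346,579.97
TC(tier 2, Q≈210.0) = $3,337,389.92
Minimum at tier 2: $3,337,389.92

$3,337,389.92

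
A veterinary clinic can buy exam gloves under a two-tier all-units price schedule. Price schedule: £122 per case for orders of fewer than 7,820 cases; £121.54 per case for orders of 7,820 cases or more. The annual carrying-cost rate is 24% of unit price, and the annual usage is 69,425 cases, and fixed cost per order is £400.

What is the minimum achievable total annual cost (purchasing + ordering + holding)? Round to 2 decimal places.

H₁ = 24%×£122 = £29.2800;  H₂ = 24%×£121.54 = £29.1696
EOQ₁ = √(2×69,425×400/29.2800) = 1,377.26  (< 7,820, feasible at tier 1)
EOQ₂ = √(2×69,425×400/29.1696) = 1,379.87  (< 7,820 → use Q = 7,820 at tier-2 price)
TC(tier 1 (EOQ₁), Q≈1,377.3) = £8,510,176.31
TC(tier 2, Q≈7,820.0) = £8,555,518.79
Minimum at tier 1 (EOQ₁): £8,510,176.31

£8,510,176.31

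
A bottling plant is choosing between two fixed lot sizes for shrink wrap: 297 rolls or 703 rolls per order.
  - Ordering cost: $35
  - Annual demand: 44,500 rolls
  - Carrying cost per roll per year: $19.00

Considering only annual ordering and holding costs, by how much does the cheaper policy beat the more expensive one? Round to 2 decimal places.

TC(Q) = (D/Q)S + (Q/2)H
TC(297) = (44,500/297)×35 + (297/2)×19 = $8,065.61
TC(703) = (44,500/703)×35 + (703/2)×19 = $8,894.00
Lots of 297 are cheaper by $828.40.

$828.40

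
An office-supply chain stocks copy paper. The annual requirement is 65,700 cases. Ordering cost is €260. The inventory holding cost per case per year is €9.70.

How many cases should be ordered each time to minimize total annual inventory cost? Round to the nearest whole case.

1,877 cases

Q* = √(2·D·S / H) = √(2·65,700·260 / 9.7) = √3,522,061.9 ≈ 1,876.72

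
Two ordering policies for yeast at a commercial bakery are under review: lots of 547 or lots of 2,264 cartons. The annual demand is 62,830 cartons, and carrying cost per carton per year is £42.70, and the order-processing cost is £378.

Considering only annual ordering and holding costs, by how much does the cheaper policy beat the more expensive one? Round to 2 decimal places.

£3,729.95

Annual cost at Q: ordering D·S/Q plus holding Q·H/2.
TC(547) = (62,830/547)×378 + (547/2)×42.7 = £55,096.62
TC(2,264) = (62,830/2,264)×378 + (2,264/2)×42.7 = £58,826.57
Lots of 547 are cheaper by £3,729.95.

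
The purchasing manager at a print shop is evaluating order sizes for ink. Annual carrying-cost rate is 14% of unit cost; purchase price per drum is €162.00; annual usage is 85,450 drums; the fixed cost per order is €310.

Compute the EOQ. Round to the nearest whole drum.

1,528 drums

H = i·C = 0.14 × €162 = €22.6800 per drum-year
Optimal lot size Q* = (2 × 85,450 × €310 / €22.68)^½ ≈ 1,528.38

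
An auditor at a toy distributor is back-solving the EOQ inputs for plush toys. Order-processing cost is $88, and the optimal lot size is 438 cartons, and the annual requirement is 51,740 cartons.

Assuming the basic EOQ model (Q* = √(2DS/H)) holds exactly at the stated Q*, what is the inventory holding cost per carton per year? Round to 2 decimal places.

EOQ relation: Q² = 2DS/H, so rearrange for the unknown.
H = 2DS / Q² = 2 × 51,740 × 88 / 438² = 47.4669

$47.47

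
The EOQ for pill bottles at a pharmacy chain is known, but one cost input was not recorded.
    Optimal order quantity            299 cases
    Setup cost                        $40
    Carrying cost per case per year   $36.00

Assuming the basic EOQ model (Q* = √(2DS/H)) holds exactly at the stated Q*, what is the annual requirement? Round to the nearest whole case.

From Q* = √(2DS/H) ⇒ Q*² = 2DS/H.
D = Q²H / (2S) = 299² × 36 / (2 × 40) = 40,230.45

40,230 cases per year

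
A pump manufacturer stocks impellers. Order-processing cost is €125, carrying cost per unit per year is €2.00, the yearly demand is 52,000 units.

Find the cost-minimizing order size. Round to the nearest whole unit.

Q* = √(2·D·S / H) = √(2·52,000·125 / 2) = √6,500,000.0 ≈ 2,549.51

2,550 units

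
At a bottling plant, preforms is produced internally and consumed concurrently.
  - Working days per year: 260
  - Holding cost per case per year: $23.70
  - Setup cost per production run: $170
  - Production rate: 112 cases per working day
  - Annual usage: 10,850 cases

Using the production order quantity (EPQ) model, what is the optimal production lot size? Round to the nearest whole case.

d = 10,850/260 = 41.7308 cases/day;  effective holding cost H(1 − d/p) = 23.7·(1 − 41.7308/112) = 14.86947
Q* = √(2DS / H_eff) = √(2·10,850·170 / 14.86947) ≈ 498.09

498 cases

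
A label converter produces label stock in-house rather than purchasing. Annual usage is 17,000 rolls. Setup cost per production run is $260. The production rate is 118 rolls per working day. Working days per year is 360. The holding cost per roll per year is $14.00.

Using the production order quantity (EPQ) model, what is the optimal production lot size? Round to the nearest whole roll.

1,026 rolls

d = 17,000/360 = 47.2222 rolls/day;  effective holding cost H(1 − d/p) = 14·(1 − 47.2222/118) = 8.39736
Q* = √(2DS / H_eff) = √(2·17,000·260 / 8.39736) ≈ 1,026.02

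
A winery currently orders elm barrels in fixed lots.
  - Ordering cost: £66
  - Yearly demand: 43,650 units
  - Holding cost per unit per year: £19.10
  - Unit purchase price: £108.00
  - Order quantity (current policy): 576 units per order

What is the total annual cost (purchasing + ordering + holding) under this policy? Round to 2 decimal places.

Annual ordering cost = (D/Q)·S = (43,650/576) × 66 = £5,001.56
Annual holding cost  = (Q/2)·H = (576/2) × 19.1 = £5,500.80
Purchase cost = D·C = 43,650 × 108 = £4,714,200.00
Total = £5,001.56 + £5,500.80 + £4,714,200.00 = £4,724,702.36

£4,724,702.36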